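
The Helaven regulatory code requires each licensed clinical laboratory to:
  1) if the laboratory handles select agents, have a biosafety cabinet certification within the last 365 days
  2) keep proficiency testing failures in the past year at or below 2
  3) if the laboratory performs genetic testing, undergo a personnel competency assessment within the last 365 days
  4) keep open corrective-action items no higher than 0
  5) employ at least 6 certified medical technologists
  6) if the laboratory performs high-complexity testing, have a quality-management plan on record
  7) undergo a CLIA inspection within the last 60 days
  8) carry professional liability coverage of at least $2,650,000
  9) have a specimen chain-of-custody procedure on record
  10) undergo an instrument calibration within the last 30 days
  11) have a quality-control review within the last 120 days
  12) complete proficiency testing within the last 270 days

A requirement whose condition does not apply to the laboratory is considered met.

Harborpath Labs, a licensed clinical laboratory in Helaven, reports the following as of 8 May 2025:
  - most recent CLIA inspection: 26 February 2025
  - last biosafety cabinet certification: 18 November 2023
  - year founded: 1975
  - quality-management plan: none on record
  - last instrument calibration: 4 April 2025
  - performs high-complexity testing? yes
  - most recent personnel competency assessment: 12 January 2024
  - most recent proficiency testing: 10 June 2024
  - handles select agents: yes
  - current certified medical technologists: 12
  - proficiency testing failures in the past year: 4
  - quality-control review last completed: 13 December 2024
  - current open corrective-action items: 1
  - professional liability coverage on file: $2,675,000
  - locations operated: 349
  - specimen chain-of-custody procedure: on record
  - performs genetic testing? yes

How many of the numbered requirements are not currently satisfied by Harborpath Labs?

1. condition 'handles select agents' holds; biosafety cabinet certification 537 days ago vs limit 365 → not met
2. proficiency testing failures in the past year 4 > 2 → not met
3. condition 'performs genetic testing' holds; personnel competency assessment 482 days ago vs limit 365 → not met
4. open corrective-action items 1 > 0 → not met
5. certified medical technologists 12 ≥ 6 → met
6. condition 'performs high-complexity testing' holds; quality-management plan absent → not met
7. CLIA inspection 71 days ago vs limit 60 → not met
8. professional liability coverage $2,675,000 ≥ $2,650,000 → met
9. specimen chain-of-custody procedure present → met
10. instrument calibration 34 days ago vs limit 30 → not met
11. quality-control review 146 days ago vs limit 120 → not met
12. proficiency testing 332 days ago vs limit 270 → not met
Not met: 9 of 12

9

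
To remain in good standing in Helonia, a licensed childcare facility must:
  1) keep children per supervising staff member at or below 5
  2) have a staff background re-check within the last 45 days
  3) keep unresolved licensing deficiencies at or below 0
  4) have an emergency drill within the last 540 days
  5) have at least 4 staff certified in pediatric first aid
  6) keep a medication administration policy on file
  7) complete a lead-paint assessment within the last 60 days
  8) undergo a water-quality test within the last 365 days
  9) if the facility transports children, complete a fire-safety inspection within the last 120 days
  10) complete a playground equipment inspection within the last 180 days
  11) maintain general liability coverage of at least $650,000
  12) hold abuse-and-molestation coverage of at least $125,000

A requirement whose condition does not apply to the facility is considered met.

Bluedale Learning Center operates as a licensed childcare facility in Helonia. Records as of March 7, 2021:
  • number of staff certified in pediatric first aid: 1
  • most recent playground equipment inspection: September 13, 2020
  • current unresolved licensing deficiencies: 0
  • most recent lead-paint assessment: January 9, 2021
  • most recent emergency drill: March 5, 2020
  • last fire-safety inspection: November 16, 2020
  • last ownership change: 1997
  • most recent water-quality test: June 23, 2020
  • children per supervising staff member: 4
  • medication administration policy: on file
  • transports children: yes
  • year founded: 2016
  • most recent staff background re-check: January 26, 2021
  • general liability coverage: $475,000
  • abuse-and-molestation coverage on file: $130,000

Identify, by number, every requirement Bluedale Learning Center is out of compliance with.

1. children per supervising staff member 4 ≤ 5 → met
2. staff background re-check 40 days ago vs limit 45 → met
3. unresolved licensing deficiencies 0 ≤ 0 → met
4. emergency drill 367 days ago vs limit 540 → met
5. staff certified in pediatric first aid 1 < 4 → not met
6. medication administration policy present → met
7. lead-paint assessment 57 days ago vs limit 60 → met
8. water-quality test 257 days ago vs limit 365 → met
9. condition 'transports children' holds; fire-safety inspection 111 days ago vs limit 120 → met
10. playground equipment inspection 175 days ago vs limit 180 → met
11. general liability coverage $475,000 < $650,000 → not met
12. abuse-and-molestation coverage $130,000 ≥ $125,000 → met
Not met: 5, 11

5, 11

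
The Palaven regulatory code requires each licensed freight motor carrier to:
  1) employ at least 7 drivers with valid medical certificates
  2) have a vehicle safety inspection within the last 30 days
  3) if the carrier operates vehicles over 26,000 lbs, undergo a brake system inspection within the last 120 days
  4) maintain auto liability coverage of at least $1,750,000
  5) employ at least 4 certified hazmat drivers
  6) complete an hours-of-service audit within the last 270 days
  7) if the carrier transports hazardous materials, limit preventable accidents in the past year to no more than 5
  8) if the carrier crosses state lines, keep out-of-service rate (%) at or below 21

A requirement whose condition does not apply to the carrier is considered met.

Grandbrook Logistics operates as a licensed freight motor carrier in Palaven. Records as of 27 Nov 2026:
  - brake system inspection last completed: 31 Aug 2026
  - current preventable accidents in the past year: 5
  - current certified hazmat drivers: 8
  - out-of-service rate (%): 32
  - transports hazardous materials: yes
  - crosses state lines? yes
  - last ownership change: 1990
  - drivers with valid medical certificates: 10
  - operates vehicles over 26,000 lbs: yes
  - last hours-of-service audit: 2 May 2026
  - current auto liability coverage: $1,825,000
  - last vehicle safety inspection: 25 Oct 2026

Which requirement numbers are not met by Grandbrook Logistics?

1. drivers with valid medical certificates 10 ≥ 7 → met
2. vehicle safety inspection 33 days ago vs limit 30 → not met
3. condition 'operates vehicles over 26,000 lbs' holds; brake system inspection 88 days ago vs limit 120 → met
4. auto liability coverage $1,825,000 ≥ $1,750,000 → met
5. certified hazmat drivers 8 ≥ 4 → met
6. hours-of-service audit 209 days ago vs limit 270 → met
7. condition 'transports hazardous materials' holds; preventable accidents in the past year 5 ≤ 5 → met
8. condition 'crosses state lines' holds; out-of-service rate (%) 32 > 21 → not met
Not met: 2, 8

2, 8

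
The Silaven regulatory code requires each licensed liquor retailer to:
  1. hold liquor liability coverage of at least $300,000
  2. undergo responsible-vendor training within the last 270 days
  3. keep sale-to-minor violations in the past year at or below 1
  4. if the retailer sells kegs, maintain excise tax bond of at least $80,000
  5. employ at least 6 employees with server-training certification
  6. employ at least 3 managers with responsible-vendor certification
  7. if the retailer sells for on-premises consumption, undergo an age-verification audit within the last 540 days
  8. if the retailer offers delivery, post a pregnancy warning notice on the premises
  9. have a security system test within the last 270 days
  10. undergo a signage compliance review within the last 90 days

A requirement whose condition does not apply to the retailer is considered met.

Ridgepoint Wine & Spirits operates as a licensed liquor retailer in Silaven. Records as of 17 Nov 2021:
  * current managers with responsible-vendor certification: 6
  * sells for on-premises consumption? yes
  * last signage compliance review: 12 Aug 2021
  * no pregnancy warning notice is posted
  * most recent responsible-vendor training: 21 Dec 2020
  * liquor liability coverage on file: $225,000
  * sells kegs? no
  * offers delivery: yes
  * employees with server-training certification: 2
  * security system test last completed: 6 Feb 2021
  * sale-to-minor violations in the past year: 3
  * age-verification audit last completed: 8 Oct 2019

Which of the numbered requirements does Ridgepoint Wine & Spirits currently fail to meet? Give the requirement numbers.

1. liquor liability coverage $225,000 < $300,000 → not met
2. responsible-vendor training 331 days ago vs limit 270 → not met
3. sale-to-minor violations in the past year 3 > 1 → not met
4. condition 'sells kegs' does not hold → requirement n/a → met
5. employees with server-training certification 2 < 6 → not met
6. managers with responsible-vendor certification 6 ≥ 3 → met
7. condition 'sells for on-premises consumption' holds; age-verification audit 771 days ago vs limit 540 → not met
8. condition 'offers delivery' holds; pregnancy warning notice absent → not met
9. security system test 284 days ago vs limit 270 → not met
10. signage compliance review 97 days ago vs limit 90 → not met
Not met: 1, 2, 3, 5, 7, 8, 9, 10

1, 2, 3, 5, 7, 8, 9, 10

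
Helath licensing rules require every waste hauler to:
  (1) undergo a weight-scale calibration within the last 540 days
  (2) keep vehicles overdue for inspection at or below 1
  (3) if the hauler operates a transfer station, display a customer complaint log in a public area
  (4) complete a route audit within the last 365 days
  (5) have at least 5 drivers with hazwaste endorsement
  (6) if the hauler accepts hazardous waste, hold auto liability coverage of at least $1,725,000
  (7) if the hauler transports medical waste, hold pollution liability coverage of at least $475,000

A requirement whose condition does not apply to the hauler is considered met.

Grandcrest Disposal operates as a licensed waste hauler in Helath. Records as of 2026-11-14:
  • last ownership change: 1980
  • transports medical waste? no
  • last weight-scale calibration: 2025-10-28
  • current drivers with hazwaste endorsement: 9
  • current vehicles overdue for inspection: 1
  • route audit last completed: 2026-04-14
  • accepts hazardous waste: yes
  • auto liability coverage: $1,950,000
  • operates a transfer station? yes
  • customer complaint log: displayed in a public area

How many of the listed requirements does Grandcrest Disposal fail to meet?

0

1. weight-scale calibration 382 days ago vs limit 540 → met
2. vehicles overdue for inspection 1 ≤ 1 → met
3. condition 'operates a transfer station' holds; customer complaint log present → met
4. route audit 214 days ago vs limit 365 → met
5. drivers with hazwaste endorsement 9 ≥ 5 → met
6. condition 'accepts hazardous waste' holds; auto liability coverage $1,950,000 ≥ $1,725,000 → met
7. condition 'transports medical waste' does not hold → requirement n/a → met
Not met: 0 of 7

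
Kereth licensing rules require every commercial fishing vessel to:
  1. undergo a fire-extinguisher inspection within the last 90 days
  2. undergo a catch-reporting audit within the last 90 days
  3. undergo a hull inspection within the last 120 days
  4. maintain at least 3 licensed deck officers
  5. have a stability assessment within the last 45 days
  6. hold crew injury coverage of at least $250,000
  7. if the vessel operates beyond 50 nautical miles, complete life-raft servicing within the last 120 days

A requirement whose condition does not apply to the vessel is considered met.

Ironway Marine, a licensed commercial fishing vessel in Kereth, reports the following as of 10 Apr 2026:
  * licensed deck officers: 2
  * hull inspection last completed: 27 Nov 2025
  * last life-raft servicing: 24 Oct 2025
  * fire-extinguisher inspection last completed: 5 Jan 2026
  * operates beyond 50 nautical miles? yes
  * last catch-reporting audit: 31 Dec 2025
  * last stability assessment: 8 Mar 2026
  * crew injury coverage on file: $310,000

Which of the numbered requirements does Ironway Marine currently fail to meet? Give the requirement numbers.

1, 2, 3, 4, 7

1. fire-extinguisher inspection 95 days ago vs limit 90 → not met
2. catch-reporting audit 100 days ago vs limit 90 → not met
3. hull inspection 134 days ago vs limit 120 → not met
4. licensed deck officers 2 < 3 → not met
5. stability assessment 33 days ago vs limit 45 → met
6. crew injury coverage $310,000 ≥ $250,000 → met
7. condition 'operates beyond 50 nautical miles' holds; life-raft servicing 168 days ago vs limit 120 → not met
Not met: 1, 2, 3, 4, 7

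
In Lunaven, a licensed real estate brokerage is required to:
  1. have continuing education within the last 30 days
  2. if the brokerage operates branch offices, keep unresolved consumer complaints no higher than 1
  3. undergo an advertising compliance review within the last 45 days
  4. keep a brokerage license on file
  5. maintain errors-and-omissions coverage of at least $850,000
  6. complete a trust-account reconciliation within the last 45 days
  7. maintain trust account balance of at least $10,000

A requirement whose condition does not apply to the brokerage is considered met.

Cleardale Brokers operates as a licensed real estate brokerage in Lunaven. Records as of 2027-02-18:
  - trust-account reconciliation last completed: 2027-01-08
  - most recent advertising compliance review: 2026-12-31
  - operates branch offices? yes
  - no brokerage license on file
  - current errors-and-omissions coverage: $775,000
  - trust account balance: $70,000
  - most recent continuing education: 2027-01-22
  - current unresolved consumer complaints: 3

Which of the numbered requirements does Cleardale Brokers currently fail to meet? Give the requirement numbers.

1. continuing education 27 days ago vs limit 30 → met
2. condition 'operates branch offices' holds; unresolved consumer complaints 3 > 1 → not met
3. advertising compliance review 49 days ago vs limit 45 → not met
4. brokerage license absent → not met
5. errors-and-omissions coverage $775,000 < $850,000 → not met
6. trust-account reconciliation 41 days ago vs limit 45 → met
7. trust account balance $70,000 ≥ $10,000 → met
Not met: 2, 3, 4, 5

2, 3, 4, 5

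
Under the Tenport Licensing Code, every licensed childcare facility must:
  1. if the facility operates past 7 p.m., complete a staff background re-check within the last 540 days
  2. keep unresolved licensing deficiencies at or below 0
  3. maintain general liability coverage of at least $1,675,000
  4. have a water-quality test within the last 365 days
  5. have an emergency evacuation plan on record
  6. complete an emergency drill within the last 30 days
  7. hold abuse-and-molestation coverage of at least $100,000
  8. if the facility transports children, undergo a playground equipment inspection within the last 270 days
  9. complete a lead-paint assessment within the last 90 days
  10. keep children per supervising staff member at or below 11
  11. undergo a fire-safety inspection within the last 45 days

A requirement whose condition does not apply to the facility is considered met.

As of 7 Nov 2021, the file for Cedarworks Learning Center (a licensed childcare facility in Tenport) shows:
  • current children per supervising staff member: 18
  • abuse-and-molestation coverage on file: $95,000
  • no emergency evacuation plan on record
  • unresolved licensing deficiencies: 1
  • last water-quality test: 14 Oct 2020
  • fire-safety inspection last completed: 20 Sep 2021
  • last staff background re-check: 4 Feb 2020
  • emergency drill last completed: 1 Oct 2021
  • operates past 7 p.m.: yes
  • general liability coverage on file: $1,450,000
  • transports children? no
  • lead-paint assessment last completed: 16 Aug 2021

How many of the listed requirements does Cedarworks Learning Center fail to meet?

9

1. condition 'operates past 7 p.m.' holds; staff background re-check 642 days ago vs limit 540 → not met
2. unresolved licensing deficiencies 1 > 0 → not met
3. general liability coverage $1,450,000 < $1,675,000 → not met
4. water-quality test 389 days ago vs limit 365 → not met
5. emergency evacuation plan absent → not met
6. emergency drill 37 days ago vs limit 30 → not met
7. abuse-and-molestation coverage $95,000 < $100,000 → not met
8. condition 'transports children' does not hold → requirement n/a → met
9. lead-paint assessment 83 days ago vs limit 90 → met
10. children per supervising staff member 18 > 11 → not met
11. fire-safety inspection 48 days ago vs limit 45 → not met
Not met: 9 of 11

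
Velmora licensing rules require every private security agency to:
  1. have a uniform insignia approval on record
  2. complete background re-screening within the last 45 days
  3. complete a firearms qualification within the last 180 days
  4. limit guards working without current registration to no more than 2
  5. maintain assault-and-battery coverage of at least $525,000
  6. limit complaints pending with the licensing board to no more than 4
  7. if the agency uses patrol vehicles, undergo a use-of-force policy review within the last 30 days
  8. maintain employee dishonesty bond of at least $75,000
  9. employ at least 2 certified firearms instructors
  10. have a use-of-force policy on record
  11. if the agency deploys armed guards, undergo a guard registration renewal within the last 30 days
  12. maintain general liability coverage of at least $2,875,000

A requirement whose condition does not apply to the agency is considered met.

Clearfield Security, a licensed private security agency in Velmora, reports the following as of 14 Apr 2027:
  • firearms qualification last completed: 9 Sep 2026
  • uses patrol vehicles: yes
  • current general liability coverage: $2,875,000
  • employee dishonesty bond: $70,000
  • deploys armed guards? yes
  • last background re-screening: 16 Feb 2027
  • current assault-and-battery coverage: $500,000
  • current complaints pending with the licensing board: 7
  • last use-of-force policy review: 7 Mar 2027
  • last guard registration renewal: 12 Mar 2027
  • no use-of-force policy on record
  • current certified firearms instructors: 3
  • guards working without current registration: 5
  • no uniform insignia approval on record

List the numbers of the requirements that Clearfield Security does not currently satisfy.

1. uniform insignia approval absent → not met
2. background re-screening 57 days ago vs limit 45 → not met
3. firearms qualification 217 days ago vs limit 180 → not met
4. guards working without current registration 5 > 2 → not met
5. assault-and-battery coverage $500,000 < $525,000 → not met
6. complaints pending with the licensing board 7 > 4 → not met
7. condition 'uses patrol vehicles' holds; use-of-force policy review 38 days ago vs limit 30 → not met
8. employee dishonesty bond $70,000 < $75,000 → not met
9. certified firearms instructors 3 ≥ 2 → met
10. use-of-force policy absent → not met
11. condition 'deploys armed guards' holds; guard registration renewal 33 days ago vs limit 30 → not met
12. general liability coverage $2,875,000 ≥ $2,875,000 → met
Not met: 1, 2, 3, 4, 5, 6, 7, 8, 10, 11

1, 2, 3, 4, 5, 6, 7, 8, 10, 11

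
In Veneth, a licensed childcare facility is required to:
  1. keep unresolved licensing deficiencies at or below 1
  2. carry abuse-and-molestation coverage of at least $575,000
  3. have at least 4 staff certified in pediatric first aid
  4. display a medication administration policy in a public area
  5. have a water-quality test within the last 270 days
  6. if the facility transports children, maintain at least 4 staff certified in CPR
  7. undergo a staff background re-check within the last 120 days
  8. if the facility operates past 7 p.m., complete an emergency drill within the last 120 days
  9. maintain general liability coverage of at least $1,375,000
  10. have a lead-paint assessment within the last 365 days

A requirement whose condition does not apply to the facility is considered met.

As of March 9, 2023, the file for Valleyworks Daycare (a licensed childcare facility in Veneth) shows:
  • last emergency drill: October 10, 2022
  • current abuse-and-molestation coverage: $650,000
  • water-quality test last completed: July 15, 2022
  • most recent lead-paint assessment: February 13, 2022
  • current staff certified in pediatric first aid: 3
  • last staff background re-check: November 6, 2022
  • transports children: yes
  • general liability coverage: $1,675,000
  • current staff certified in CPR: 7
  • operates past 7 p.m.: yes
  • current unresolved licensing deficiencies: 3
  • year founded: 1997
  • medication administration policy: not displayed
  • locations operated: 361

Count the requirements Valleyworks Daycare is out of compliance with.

1. unresolved licensing deficiencies 3 > 1 → not met
2. abuse-and-molestation coverage $650,000 ≥ $575,000 → met
3. staff certified in pediatric first aid 3 < 4 → not met
4. medication administration policy absent → not met
5. water-quality test 237 days ago vs limit 270 → met
6. condition 'transports children' holds; staff certified in CPR 7 ≥ 4 → met
7. staff background re-check 123 days ago vs limit 120 → not met
8. condition 'operates past 7 p.m.' holds; emergency drill 150 days ago vs limit 120 → not met
9. general liability coverage $1,675,000 ≥ $1,375,000 → met
10. lead-paint assessment 389 days ago vs limit 365 → not met
Not met: 6 of 10

6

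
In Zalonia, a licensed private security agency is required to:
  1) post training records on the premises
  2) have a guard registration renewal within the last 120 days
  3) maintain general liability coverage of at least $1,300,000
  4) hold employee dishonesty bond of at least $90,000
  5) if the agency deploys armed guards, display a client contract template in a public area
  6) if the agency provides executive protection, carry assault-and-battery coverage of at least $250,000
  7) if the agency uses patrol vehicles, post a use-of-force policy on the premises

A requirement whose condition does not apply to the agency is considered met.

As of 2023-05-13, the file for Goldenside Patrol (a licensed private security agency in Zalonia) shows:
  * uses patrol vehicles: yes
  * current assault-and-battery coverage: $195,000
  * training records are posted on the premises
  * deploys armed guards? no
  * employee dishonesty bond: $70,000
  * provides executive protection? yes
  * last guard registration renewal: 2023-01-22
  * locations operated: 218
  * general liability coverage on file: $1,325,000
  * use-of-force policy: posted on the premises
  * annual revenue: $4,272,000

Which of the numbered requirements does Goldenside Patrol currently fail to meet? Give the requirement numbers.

4, 6

1. training records present → met
2. guard registration renewal 111 days ago vs limit 120 → met
3. general liability coverage $1,325,000 ≥ $1,300,000 → met
4. employee dishonesty bond $70,000 < $90,000 → not met
5. condition 'deploys armed guards' does not hold → requirement n/a → met
6. condition 'provides executive protection' holds; assault-and-battery coverage $195,000 < $250,000 → not met
7. condition 'uses patrol vehicles' holds; use-of-force policy present → met
Not met: 4, 6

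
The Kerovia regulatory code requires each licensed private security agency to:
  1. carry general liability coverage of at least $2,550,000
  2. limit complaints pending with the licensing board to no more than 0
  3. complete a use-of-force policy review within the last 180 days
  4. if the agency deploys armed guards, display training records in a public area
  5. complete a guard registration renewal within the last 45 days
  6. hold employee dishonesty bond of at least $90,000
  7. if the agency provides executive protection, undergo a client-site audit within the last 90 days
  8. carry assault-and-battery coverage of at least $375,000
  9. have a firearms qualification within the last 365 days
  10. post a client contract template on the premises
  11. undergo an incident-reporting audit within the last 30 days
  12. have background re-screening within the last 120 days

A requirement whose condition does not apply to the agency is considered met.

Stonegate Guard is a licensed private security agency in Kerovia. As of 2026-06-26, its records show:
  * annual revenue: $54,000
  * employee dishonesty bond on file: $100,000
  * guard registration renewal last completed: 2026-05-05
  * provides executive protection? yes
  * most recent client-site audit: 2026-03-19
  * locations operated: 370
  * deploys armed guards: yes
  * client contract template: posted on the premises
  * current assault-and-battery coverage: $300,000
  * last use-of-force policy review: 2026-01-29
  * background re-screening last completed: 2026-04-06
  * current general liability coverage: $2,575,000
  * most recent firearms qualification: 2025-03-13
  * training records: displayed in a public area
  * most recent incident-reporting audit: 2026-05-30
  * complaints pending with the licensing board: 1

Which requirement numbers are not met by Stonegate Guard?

1. general liability coverage $2,575,000 ≥ $2,550,000 → met
2. complaints pending with the licensing board 1 > 0 → not met
3. use-of-force policy review 148 days ago vs limit 180 → met
4. condition 'deploys armed guards' holds; training records present → met
5. guard registration renewal 52 days ago vs limit 45 → not met
6. employee dishonesty bond $100,000 ≥ $90,000 → met
7. condition 'provides executive protection' holds; client-site audit 99 days ago vs limit 90 → not met
8. assault-and-battery coverage $300,000 < $375,000 → not met
9. firearms qualification 470 days ago vs limit 365 → not met
10. client contract template present → met
11. incident-reporting audit 27 days ago vs limit 30 → met
12. background re-screening 81 days ago vs limit 120 → met
Not met: 2, 5, 7, 8, 9

2, 5, 7, 8, 9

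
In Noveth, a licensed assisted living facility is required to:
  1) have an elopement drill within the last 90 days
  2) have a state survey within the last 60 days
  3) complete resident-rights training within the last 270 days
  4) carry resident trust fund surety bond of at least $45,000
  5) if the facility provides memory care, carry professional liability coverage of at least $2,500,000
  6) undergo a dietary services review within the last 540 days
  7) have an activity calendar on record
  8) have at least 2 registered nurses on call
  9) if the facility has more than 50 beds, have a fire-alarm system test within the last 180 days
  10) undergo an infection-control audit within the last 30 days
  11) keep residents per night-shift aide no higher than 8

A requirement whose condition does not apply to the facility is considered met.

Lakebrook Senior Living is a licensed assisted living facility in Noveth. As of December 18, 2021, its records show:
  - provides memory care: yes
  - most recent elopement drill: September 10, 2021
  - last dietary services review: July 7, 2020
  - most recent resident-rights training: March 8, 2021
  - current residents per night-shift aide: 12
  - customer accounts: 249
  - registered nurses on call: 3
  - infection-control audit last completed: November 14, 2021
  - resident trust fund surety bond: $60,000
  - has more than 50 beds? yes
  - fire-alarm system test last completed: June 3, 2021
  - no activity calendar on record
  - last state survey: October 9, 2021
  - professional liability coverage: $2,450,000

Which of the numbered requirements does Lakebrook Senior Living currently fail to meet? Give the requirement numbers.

1, 2, 3, 5, 7, 9, 10, 11

1. elopement drill 99 days ago vs limit 90 → not met
2. state survey 70 days ago vs limit 60 → not met
3. resident-rights training 285 days ago vs limit 270 → not met
4. resident trust fund surety bond $60,000 ≥ $45,000 → met
5. condition 'provides memory care' holds; professional liability coverage $2,450,000 < $2,500,000 → not met
6. dietary services review 529 days ago vs limit 540 → met
7. activity calendar absent → not met
8. registered nurses on call 3 ≥ 2 → met
9. condition 'has more than 50 beds' holds; fire-alarm system test 198 days ago vs limit 180 → not met
10. infection-control audit 34 days ago vs limit 30 → not met
11. residents per night-shift aide 12 > 8 → not met
Not met: 1, 2, 3, 5, 7, 9, 10, 11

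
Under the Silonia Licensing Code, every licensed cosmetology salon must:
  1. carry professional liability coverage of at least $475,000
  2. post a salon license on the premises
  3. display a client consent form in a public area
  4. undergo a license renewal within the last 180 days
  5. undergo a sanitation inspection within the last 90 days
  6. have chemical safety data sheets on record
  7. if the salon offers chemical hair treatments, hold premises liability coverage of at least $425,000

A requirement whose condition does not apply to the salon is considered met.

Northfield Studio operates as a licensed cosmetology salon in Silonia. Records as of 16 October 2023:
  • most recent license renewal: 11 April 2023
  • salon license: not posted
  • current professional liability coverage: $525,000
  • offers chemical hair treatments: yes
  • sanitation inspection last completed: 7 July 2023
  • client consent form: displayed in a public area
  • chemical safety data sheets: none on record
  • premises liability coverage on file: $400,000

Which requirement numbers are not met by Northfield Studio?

2, 4, 5, 6, 7

1. professional liability coverage $525,000 ≥ $475,000 → met
2. salon license absent → not met
3. client consent form present → met
4. license renewal 188 days ago vs limit 180 → not met
5. sanitation inspection 101 days ago vs limit 90 → not met
6. chemical safety data sheets absent → not met
7. condition 'offers chemical hair treatments' holds; premises liability coverage $400,000 < $425,000 → not met
Not met: 2, 4, 5, 6, 7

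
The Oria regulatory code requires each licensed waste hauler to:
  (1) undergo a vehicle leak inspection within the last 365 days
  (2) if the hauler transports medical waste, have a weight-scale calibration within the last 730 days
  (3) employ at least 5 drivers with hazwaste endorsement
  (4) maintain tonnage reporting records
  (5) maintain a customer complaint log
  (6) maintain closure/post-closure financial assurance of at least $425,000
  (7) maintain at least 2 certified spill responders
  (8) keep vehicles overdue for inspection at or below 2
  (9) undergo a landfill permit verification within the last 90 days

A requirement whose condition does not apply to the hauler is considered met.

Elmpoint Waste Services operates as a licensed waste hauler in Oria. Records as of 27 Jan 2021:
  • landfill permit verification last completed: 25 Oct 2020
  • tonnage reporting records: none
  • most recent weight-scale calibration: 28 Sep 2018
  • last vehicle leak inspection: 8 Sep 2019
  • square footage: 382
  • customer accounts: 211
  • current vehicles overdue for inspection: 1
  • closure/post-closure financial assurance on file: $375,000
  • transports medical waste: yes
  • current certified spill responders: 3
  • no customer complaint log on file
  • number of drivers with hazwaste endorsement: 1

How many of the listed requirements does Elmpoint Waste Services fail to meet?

7

1. vehicle leak inspection 507 days ago vs limit 365 → not met
2. condition 'transports medical waste' holds; weight-scale calibration 852 days ago vs limit 730 → not met
3. drivers with hazwaste endorsement 1 < 5 → not met
4. tonnage reporting records absent → not met
5. customer complaint log absent → not met
6. closure/post-closure financial assurance $375,000 < $425,000 → not met
7. certified spill responders 3 ≥ 2 → met
8. vehicles overdue for inspection 1 ≤ 2 → met
9. landfill permit verification 94 days ago vs limit 90 → not met
Not met: 7 of 9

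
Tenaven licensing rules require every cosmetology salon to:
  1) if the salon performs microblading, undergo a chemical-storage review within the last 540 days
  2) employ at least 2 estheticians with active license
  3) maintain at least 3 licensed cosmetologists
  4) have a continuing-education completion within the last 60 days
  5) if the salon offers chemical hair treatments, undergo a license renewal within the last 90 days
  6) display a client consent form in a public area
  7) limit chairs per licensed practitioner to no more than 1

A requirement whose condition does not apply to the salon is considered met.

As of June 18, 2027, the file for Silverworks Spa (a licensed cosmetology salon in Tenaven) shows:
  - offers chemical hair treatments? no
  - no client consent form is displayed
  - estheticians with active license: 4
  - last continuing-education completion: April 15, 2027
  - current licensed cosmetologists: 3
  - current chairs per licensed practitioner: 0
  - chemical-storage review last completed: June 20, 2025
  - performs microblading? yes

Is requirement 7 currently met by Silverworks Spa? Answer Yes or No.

7. chairs per licensed practitioner 0 ≤ 1 → met

Yes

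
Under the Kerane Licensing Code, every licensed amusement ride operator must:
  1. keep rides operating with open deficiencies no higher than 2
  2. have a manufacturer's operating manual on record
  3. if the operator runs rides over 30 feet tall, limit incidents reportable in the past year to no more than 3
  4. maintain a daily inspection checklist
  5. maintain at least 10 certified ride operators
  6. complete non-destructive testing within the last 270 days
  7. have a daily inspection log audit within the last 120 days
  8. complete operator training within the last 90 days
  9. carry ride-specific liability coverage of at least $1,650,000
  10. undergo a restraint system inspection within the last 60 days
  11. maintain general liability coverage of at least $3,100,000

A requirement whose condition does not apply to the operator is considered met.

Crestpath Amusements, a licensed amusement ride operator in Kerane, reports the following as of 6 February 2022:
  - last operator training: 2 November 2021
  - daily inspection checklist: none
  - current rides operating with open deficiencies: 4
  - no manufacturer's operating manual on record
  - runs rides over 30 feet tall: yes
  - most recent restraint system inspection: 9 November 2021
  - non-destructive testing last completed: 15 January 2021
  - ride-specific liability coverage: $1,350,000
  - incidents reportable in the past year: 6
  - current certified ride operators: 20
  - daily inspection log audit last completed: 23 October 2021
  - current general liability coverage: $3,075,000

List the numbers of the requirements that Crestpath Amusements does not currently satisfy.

1. rides operating with open deficiencies 4 > 2 → not met
2. manufacturer's operating manual absent → not met
3. condition 'runs rides over 30 feet tall' holds; incidents reportable in the past year 6 > 3 → not met
4. daily inspection checklist absent → not met
5. certified ride operators 20 ≥ 10 → met
6. non-destructive testing 387 days ago vs limit 270 → not met
7. daily inspection log audit 106 days ago vs limit 120 → met
8. operator training 96 days ago vs limit 90 → not met
9. ride-specific liability coverage $1,350,000 < $1,650,000 → not met
10. restraint system inspection 89 days ago vs limit 60 → not met
11. general liability coverage $3,075,000 < $3,100,000 → not met
Not met: 1, 2, 3, 4, 6, 8, 9, 10, 11

1, 2, 3, 4, 6, 8, 9, 10, 11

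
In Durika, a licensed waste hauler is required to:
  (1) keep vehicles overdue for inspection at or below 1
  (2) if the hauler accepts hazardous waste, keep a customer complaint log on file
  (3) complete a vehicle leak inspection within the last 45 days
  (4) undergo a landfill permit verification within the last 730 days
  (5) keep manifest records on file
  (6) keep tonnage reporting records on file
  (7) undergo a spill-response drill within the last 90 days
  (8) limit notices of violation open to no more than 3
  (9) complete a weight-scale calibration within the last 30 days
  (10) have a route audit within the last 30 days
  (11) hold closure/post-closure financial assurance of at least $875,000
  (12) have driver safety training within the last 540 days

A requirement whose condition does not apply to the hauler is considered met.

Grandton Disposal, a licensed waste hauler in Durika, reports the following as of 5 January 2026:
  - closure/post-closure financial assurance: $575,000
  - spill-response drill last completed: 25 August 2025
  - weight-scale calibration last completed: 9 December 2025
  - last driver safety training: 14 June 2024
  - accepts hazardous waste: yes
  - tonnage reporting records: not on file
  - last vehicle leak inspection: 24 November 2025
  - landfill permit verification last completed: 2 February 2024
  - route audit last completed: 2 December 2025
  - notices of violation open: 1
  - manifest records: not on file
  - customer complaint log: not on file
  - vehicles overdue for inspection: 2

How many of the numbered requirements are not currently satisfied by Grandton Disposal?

8

1. vehicles overdue for inspection 2 > 1 → not met
2. condition 'accepts hazardous waste' holds; customer complaint log absent → not met
3. vehicle leak inspection 42 days ago vs limit 45 → met
4. landfill permit verification 703 days ago vs limit 730 → met
5. manifest records absent → not met
6. tonnage reporting records absent → not met
7. spill-response drill 133 days ago vs limit 90 → not met
8. notices of violation open 1 ≤ 3 → met
9. weight-scale calibration 27 days ago vs limit 30 → met
10. route audit 34 days ago vs limit 30 → not met
11. closure/post-closure financial assurance $575,000 < $875,000 → not met
12. driver safety training 570 days ago vs limit 540 → not met
Not met: 8 of 12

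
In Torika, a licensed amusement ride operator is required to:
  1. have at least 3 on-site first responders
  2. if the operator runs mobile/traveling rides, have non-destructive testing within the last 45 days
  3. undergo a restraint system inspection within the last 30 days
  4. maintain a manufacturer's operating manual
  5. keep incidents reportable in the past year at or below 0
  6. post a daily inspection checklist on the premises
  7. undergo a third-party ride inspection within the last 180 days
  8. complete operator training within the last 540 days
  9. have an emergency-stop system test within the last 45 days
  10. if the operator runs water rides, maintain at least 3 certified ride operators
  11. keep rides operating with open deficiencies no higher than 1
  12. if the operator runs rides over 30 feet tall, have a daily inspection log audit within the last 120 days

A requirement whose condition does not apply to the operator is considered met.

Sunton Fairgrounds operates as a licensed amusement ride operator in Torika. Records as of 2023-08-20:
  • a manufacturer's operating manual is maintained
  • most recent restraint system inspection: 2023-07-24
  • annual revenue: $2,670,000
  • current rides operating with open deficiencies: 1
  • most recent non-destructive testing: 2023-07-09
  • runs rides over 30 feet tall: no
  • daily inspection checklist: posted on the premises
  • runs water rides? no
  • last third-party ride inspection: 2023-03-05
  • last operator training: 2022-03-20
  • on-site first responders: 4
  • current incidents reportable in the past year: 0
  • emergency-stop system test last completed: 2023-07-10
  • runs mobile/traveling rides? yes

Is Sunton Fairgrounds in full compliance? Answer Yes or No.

1. on-site first responders 4 ≥ 3 → met
2. condition 'runs mobile/traveling rides' holds; non-destructive testing 42 days ago vs limit 45 → met
3. restraint system inspection 27 days ago vs limit 30 → met
4. manufacturer's operating manual present → met
5. incidents reportable in the past year 0 ≤ 0 → met
6. daily inspection checklist present → met
7. third-party ride inspection 168 days ago vs limit 180 → met
8. operator training 518 days ago vs limit 540 → met
9. emergency-stop system test 41 days ago vs limit 45 → met
10. condition 'runs water rides' does not hold → requirement n/a → met
11. rides operating with open deficiencies 1 ≤ 1 → met
12. condition 'runs rides over 30 feet tall' does not hold → requirement n/a → met
All met.

Yes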